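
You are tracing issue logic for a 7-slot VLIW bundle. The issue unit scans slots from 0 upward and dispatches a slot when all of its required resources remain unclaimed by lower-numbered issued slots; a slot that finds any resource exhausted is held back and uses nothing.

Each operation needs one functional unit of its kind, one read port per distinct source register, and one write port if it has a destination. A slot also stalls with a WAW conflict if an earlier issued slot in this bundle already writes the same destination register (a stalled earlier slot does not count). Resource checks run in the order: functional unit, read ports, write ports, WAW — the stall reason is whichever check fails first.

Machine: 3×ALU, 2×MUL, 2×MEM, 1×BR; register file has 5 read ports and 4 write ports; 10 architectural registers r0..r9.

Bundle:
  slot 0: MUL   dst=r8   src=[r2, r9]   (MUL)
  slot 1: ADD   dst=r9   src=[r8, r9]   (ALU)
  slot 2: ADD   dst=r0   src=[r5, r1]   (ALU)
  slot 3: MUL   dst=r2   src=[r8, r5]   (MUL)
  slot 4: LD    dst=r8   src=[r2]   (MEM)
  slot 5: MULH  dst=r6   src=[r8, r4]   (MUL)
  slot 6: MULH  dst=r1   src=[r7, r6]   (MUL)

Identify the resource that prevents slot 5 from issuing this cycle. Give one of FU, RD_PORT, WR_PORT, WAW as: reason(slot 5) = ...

reason(slot 5) = RD_PORT

  0. MUL→r8 ⇒ go  {3A/1Mu/2Ld/1B | 3r 3w}
  1. ALU→r9 ⇒ go  {2A/1Mu/2Ld/1B | 1r 2w}
  2. ALU→r0 ⇒ no(RD_PORT)  {2A/1Mu/2Ld/1B | 1r 2w}
  3. MUL→r2 ⇒ no(RD_PORT)  {2A/1Mu/2Ld/1B | 1r 2w}
  4. MEM→r8 ⇒ no(WAW)  {2A/1Mu/2Ld/1B | 1r 2w}
  5. MUL→r6 ⇒ no(RD_PORT)  {2A/1Mu/2Ld/1B | 1r 2w}
  6. MUL→r1 ⇒ no(RD_PORT)  {2A/1Mu/2Ld/1B | 1r 2w}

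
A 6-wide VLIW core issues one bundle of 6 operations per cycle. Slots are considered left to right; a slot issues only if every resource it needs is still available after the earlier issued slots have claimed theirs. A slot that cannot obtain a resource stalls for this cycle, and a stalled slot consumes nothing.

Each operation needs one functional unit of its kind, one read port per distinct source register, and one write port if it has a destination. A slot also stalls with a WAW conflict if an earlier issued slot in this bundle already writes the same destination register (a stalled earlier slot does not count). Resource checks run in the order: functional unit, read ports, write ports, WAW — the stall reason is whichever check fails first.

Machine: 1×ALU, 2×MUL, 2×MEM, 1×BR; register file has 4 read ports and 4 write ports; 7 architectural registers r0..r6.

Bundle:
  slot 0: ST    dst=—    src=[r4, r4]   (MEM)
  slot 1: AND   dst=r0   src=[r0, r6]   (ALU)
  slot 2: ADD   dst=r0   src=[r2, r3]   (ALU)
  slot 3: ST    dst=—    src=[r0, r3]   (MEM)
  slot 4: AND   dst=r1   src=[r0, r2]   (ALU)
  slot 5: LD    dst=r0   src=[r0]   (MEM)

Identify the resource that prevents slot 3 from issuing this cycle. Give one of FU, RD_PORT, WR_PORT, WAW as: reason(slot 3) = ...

[0] MEM needs rd=1 wr=0: ok; after: ALU=1 MUL=2 MEM=1 BR=1, R=3, W=4
[1] ALU needs rd=2 wr=1: ok; after: ALU=0 MUL=2 MEM=1 BR=1, R=1, W=3
[2] ALU needs rd=2 wr=1: FU; after: ALU=0 MUL=2 MEM=1 BR=1, R=1, W=3
[3] MEM needs rd=2 wr=0: RD_PORT; after: ALU=0 MUL=2 MEM=1 BR=1, R=1, W=3
[4] ALU needs rd=2 wr=1: FU; after: ALU=0 MUL=2 MEM=1 BR=1, R=1, W=3
[5] MEM needs rd=1 wr=1: WAW; after: ALU=0 MUL=2 MEM=1 BR=1, R=1, W=3

reason(slot 3) = RD_PORT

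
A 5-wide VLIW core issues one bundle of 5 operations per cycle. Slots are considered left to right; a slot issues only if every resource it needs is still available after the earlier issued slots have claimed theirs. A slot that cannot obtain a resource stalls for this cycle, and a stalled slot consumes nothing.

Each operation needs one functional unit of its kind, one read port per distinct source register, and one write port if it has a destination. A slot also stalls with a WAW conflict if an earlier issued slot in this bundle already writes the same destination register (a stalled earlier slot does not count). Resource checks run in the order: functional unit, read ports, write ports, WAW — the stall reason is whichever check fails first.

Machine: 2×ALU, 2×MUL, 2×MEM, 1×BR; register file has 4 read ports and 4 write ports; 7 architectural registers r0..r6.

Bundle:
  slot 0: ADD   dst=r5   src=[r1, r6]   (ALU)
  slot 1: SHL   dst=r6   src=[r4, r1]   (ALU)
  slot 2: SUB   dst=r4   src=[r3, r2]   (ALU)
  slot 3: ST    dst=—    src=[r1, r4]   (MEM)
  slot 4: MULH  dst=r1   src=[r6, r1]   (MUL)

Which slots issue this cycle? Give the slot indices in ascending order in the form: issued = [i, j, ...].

issued = [0, 1]

slot 0 (ALU): ISSUE — free A1,Mu2,Ld2,B1 rp2 wp3
slot 1 (ALU): ISSUE — free A0,Mu2,Ld2,B1 rp0 wp2
slot 2 (ALU): stall FU — free A0,Mu2,Ld2,B1 rp0 wp2
slot 3 (MEM): stall RD_PORT — free A0,Mu2,Ld2,B1 rp0 wp2
slot 4 (MUL): stall RD_PORT — free A0,Mu2,Ld2,B1 rp0 wp2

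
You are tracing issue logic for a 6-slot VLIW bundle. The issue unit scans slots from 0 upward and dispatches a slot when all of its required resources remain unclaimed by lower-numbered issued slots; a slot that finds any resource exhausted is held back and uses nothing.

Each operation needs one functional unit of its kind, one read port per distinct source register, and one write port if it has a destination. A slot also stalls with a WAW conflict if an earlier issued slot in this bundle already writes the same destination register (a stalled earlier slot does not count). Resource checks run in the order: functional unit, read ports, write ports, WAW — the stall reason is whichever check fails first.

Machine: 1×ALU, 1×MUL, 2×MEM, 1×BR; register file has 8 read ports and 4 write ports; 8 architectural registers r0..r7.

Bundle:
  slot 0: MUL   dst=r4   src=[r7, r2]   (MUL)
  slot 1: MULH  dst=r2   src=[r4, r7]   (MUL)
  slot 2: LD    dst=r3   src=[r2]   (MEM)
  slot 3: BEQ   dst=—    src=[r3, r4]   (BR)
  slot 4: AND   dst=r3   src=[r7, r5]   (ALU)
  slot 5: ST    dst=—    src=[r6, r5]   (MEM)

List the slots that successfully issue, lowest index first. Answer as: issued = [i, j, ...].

issued = [0, 2, 3, 5]

slot 0 (MUL): ISSUE — free A1,Mu0,Ld2,B1 rp6 wp3
slot 1 (MUL): stall FU — free A1,Mu0,Ld2,B1 rp6 wp3
slot 2 (MEM): ISSUE — free A1,Mu0,Ld1,B1 rp5 wp2
slot 3 (BR): ISSUE — free A1,Mu0,Ld1,B0 rp3 wp2
slot 4 (ALU): stall WAW — free A1,Mu0,Ld1,B0 rp3 wp2
slot 5 (MEM): ISSUE — free A1,Mu0,Ld0,B0 rp1 wp2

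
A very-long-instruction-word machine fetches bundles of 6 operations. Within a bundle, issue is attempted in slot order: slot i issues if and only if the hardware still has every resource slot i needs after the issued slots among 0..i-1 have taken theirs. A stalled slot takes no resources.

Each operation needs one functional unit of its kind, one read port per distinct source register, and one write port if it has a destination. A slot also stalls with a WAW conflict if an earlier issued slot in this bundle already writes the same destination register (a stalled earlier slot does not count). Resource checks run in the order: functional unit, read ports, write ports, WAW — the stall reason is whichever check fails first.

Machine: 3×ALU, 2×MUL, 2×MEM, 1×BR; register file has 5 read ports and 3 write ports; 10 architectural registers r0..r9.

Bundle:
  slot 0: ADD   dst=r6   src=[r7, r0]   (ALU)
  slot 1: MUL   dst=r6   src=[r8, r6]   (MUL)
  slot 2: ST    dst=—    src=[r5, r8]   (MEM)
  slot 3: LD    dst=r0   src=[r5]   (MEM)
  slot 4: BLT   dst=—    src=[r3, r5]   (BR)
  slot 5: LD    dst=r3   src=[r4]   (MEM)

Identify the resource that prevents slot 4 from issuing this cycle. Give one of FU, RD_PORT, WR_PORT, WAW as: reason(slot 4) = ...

(0) want 1×ALU +2rd +1wr — yes → AL2|MU2|ME2|BR1|rd3|wr2
(1) want 1×MUL +2rd +1wr — WAW → AL2|MU2|ME2|BR1|rd3|wr2
(2) want 1×MEM +2rd +0wr — yes → AL2|MU2|ME1|BR1|rd1|wr2
(3) want 1×MEM +1rd +1wr — yes → AL2|MU2|ME0|BR1|rd0|wr1
(4) want 1×BR +2rd +0wr — RD_PORT → AL2|MU2|ME0|BR1|rd0|wr1
(5) want 1×MEM +1rd +1wr — FU → AL2|MU2|ME0|BR1|rd0|wr1

reason(slot 4) = RD_PORT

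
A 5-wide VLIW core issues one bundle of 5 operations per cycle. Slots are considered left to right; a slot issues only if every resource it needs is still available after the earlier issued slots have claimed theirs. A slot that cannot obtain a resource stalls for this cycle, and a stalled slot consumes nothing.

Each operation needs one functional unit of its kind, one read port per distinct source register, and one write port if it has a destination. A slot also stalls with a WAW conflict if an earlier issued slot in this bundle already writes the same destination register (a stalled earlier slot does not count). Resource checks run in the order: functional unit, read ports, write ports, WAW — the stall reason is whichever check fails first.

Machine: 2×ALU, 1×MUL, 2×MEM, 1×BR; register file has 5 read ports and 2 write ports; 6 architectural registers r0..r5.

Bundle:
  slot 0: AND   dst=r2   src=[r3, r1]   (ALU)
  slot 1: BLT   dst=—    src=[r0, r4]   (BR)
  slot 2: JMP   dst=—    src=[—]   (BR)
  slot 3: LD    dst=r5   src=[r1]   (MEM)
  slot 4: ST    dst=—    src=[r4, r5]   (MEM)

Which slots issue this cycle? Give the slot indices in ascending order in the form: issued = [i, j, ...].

[0] ALU needs rd=2 wr=1: ok; after: ALU=1 MUL=1 MEM=2 BR=1, R=3, W=1
[1] BR needs rd=2 wr=0: ok; after: ALU=1 MUL=1 MEM=2 BR=0, R=1, W=1
[2] BR needs rd=0 wr=0: FU; after: ALU=1 MUL=1 MEM=2 BR=0, R=1, W=1
[3] MEM needs rd=1 wr=1: ok; after: ALU=1 MUL=1 MEM=1 BR=0, R=0, W=0
[4] MEM needs rd=2 wr=0: RD_PORT; after: ALU=1 MUL=1 MEM=1 BR=0, R=0, W=0

issued = [0, 1, 3]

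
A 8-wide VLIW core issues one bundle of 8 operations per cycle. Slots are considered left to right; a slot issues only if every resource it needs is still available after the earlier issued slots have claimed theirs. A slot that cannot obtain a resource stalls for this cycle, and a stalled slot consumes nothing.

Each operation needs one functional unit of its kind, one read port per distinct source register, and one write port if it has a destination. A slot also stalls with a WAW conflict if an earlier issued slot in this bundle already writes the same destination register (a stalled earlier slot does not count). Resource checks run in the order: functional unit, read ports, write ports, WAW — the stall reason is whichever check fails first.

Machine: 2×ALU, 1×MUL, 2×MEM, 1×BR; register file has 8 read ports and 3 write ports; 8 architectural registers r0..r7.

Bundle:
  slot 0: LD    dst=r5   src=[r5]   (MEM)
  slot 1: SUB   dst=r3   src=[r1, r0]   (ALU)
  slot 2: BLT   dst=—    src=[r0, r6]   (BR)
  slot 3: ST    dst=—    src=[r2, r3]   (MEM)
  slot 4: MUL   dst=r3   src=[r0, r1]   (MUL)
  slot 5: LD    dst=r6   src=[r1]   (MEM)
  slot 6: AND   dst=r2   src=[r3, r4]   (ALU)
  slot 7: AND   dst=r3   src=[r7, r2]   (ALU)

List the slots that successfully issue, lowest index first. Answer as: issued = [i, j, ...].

(0) want 1×MEM +1rd +1wr — yes → AL2|MU1|ME1|BR1|rd7|wr2
(1) want 1×ALU +2rd +1wr — yes → AL1|MU1|ME1|BR1|rd5|wr1
(2) want 1×BR +2rd +0wr — yes → AL1|MU1|ME1|BR0|rd3|wr1
(3) want 1×MEM +2rd +0wr — yes → AL1|MU1|ME0|BR0|rd1|wr1
(4) want 1×MUL +2rd +1wr — RD_PORT → AL1|MU1|ME0|BR0|rd1|wr1
(5) want 1×MEM +1rd +1wr — FU → AL1|MU1|ME0|BR0|rd1|wr1
(6) want 1×ALU +2rd +1wr — RD_PORT → AL1|MU1|ME0|BR0|rd1|wr1
(7) want 1×ALU +2rd +1wr — RD_PORT → AL1|MU1|ME0|BR0|rd1|wr1

issued = [0, 1, 2, 3]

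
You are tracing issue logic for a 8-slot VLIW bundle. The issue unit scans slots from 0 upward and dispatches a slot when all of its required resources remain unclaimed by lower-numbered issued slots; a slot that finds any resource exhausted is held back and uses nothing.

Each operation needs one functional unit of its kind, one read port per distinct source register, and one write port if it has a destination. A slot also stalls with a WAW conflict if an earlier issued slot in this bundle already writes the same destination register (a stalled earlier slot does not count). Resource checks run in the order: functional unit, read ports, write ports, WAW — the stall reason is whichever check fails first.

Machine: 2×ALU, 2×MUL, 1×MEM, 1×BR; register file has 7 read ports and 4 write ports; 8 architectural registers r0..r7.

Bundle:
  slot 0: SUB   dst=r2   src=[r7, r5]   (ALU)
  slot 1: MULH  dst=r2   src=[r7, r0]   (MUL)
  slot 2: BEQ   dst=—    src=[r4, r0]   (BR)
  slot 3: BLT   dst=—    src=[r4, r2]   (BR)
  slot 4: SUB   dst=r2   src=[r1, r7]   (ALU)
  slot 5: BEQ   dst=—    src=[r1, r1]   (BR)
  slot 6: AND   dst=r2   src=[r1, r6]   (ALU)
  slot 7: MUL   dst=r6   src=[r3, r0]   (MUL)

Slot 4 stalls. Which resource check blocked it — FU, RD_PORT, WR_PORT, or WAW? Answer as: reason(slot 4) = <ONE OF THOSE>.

  0. ALU→r2 ⇒ go  {1A/2Mu/1Ld/1B | 5r 3w}
  1. MUL→r2 ⇒ no(WAW)  {1A/2Mu/1Ld/1B | 5r 3w}
  2. BR ⇒ go  {1A/2Mu/1Ld/0B | 3r 3w}
  3. BR ⇒ no(FU)  {1A/2Mu/1Ld/0B | 3r 3w}
  4. ALU→r2 ⇒ no(WAW)  {1A/2Mu/1Ld/0B | 3r 3w}
  5. BR ⇒ no(FU)  {1A/2Mu/1Ld/0B | 3r 3w}
  6. ALU→r2 ⇒ no(WAW)  {1A/2Mu/1Ld/0B | 3r 3w}
  7. MUL→r6 ⇒ go  {1A/1Mu/1Ld/0B | 1r 2w}

reason(slot 4) = WAW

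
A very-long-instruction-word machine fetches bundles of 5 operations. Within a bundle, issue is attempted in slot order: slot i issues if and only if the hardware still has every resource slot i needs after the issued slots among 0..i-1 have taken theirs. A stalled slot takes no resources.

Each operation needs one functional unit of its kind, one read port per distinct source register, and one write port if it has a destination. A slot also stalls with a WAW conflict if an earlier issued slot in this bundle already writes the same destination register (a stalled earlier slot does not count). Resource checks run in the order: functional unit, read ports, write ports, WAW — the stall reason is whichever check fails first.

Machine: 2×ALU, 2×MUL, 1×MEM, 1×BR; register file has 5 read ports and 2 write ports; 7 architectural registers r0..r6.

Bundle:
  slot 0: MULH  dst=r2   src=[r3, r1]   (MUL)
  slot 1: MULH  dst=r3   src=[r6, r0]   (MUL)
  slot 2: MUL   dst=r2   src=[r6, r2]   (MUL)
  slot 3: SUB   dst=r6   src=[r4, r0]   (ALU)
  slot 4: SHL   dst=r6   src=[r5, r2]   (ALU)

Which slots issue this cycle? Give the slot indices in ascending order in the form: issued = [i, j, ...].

[0] MUL needs rd=2 wr=1: ok; after: ALU=2 MUL=1 MEM=1 BR=1, R=3, W=1
[1] MUL needs rd=2 wr=1: ok; after: ALU=2 MUL=0 MEM=1 BR=1, R=1, W=0
[2] MUL needs rd=2 wr=1: FU; after: ALU=2 MUL=0 MEM=1 BR=1, R=1, W=0
[3] ALU needs rd=2 wr=1: RD_PORT; after: ALU=2 MUL=0 MEM=1 BR=1, R=1, W=0
[4] ALU needs rd=2 wr=1: RD_PORT; after: ALU=2 MUL=0 MEM=1 BR=1, R=1, W=0

issued = [0, 1]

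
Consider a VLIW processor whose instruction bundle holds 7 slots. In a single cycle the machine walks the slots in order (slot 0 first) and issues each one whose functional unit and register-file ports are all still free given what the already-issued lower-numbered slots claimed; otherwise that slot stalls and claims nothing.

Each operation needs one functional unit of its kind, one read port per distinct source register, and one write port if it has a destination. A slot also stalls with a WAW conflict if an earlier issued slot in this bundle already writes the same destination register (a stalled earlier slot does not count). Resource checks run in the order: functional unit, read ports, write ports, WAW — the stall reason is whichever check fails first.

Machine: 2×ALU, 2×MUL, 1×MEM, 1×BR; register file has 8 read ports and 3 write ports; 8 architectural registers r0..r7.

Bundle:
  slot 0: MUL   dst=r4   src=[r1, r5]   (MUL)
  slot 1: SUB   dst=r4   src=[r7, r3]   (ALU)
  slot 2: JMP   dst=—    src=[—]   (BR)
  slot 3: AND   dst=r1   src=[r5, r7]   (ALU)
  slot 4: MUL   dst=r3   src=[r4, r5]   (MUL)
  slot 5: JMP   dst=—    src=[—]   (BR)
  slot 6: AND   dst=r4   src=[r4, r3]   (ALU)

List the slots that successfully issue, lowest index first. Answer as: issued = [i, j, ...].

issued = [0, 2, 3, 4]

  0. MUL→r4 ⇒ go  {2A/1Mu/1Ld/1B | 6r 2w}
  1. ALU→r4 ⇒ no(WAW)  {2A/1Mu/1Ld/1B | 6r 2w}
  2. BR ⇒ go  {2A/1Mu/1Ld/0B | 6r 2w}
  3. ALU→r1 ⇒ go  {1A/1Mu/1Ld/0B | 4r 1w}
  4. MUL→r3 ⇒ go  {1A/0Mu/1Ld/0B | 2r 0w}
  5. BR ⇒ no(FU)  {1A/0Mu/1Ld/0B | 2r 0w}
  6. ALU→r4 ⇒ no(WR_PORT)  {1A/0Mu/1Ld/0B | 2r 0w}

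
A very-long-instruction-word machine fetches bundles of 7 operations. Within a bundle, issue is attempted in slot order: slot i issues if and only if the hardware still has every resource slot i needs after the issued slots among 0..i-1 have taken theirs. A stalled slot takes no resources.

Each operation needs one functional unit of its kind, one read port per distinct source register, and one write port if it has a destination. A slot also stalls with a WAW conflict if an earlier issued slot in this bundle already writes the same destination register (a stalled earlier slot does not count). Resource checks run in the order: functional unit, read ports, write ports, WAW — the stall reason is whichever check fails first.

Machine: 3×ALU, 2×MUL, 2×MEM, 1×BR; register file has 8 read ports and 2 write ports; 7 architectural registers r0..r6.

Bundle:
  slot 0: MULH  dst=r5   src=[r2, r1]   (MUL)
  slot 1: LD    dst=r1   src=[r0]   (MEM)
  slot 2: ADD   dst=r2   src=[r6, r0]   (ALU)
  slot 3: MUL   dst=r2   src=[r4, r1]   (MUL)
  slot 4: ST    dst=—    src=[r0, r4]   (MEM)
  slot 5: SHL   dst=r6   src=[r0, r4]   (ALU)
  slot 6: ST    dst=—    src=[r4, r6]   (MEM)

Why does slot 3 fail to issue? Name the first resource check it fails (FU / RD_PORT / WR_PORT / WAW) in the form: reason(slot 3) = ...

slot 0 (MUL): ISSUE — free A3,Mu1,Ld2,B1 rp6 wp1
slot 1 (MEM): ISSUE — free A3,Mu1,Ld1,B1 rp5 wp0
slot 2 (ALU): stall WR_PORT — free A3,Mu1,Ld1,B1 rp5 wp0
slot 3 (MUL): stall WR_PORT — free A3,Mu1,Ld1,B1 rp5 wp0
slot 4 (MEM): ISSUE — free A3,Mu1,Ld0,B1 rp3 wp0
slot 5 (ALU): stall WR_PORT — free A3,Mu1,Ld0,B1 rp3 wp0
slot 6 (MEM): stall FU — free A3,Mu1,Ld0,B1 rp3 wp0

reason(slot 3) = WR_PORT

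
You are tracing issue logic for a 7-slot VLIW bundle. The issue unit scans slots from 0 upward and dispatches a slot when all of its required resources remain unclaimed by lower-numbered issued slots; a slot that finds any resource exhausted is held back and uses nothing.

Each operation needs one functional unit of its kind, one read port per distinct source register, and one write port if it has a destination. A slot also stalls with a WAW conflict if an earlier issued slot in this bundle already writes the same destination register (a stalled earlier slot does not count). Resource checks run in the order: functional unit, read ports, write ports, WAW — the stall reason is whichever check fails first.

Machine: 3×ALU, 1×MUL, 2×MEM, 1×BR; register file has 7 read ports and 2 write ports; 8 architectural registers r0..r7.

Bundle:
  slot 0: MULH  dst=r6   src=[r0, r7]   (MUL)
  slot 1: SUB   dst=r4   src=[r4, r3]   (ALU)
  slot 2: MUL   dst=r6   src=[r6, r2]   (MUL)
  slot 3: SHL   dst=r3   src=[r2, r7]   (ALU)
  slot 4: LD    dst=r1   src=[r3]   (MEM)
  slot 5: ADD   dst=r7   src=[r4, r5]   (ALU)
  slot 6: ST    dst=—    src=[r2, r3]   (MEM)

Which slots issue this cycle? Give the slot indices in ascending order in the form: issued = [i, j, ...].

issued = [0, 1, 6]

  0. MUL→r6 ⇒ go  {3A/0Mu/2Ld/1B | 5r 1w}
  1. ALU→r4 ⇒ go  {2A/0Mu/2Ld/1B | 3r 0w}
  2. MUL→r6 ⇒ no(FU)  {2A/0Mu/2Ld/1B | 3r 0w}
  3. ALU→r3 ⇒ no(WR_PORT)  {2A/0Mu/2Ld/1B | 3r 0w}
  4. MEM→r1 ⇒ no(WR_PORT)  {2A/0Mu/2Ld/1B | 3r 0w}
  5. ALU→r7 ⇒ no(WR_PORT)  {2A/0Mu/2Ld/1B | 3r 0w}
  6. MEM ⇒ go  {2A/0Mu/1Ld/1B | 1r 0w}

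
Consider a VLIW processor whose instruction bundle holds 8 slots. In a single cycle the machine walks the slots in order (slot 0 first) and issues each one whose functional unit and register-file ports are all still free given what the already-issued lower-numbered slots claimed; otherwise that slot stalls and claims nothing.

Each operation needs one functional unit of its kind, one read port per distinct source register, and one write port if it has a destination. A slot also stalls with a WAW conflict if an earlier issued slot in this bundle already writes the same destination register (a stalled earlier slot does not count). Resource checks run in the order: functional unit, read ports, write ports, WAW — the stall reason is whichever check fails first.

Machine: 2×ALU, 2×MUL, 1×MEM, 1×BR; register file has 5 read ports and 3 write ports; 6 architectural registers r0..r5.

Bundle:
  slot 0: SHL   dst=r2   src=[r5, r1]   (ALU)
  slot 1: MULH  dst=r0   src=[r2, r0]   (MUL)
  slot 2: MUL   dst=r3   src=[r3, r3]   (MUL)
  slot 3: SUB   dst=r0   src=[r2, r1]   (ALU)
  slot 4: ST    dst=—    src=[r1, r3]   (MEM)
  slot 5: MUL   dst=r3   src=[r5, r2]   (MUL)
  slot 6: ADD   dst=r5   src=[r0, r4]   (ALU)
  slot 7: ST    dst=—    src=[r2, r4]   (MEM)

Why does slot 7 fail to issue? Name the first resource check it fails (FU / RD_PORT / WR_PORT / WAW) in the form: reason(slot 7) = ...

reason(slot 7) = RD_PORT

  0. ALU→r2 ⇒ go  {1A/2Mu/1Ld/1B | 3r 2w}
  1. MUL→r0 ⇒ go  {1A/1Mu/1Ld/1B | 1r 1w}
  2. MUL→r3 ⇒ go  {1A/0Mu/1Ld/1B | 0r 0w}
  3. ALU→r0 ⇒ no(RD_PORT)  {1A/0Mu/1Ld/1B | 0r 0w}
  4. MEM ⇒ no(RD_PORT)  {1A/0Mu/1Ld/1B | 0r 0w}
  5. MUL→r3 ⇒ no(FU)  {1A/0Mu/1Ld/1B | 0r 0w}
  6. ALU→r5 ⇒ no(RD_PORT)  {1A/0Mu/1Ld/1B | 0r 0w}
  7. MEM ⇒ no(RD_PORT)  {1A/0Mu/1Ld/1B | 0r 0w}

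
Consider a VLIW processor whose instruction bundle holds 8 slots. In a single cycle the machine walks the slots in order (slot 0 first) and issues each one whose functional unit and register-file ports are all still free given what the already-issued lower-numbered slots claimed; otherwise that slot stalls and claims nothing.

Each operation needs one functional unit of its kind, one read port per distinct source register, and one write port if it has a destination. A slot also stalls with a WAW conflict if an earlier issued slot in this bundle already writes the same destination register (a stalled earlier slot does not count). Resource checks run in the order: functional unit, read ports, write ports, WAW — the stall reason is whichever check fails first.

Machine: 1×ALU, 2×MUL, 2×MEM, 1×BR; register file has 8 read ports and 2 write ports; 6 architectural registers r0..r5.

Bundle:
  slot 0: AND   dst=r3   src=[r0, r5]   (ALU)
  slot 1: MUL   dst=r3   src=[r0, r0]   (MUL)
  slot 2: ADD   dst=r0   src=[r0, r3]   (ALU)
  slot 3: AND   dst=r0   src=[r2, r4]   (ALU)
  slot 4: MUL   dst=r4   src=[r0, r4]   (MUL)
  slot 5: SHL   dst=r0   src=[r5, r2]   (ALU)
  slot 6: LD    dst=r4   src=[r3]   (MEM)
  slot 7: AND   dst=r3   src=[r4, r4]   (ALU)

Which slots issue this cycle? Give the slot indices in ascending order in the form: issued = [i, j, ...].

issued = [0, 4]

slot 0 (ALU): ISSUE — free A0,Mu2,Ld2,B1 rp6 wp1
slot 1 (MUL): stall WAW — free A0,Mu2,Ld2,B1 rp6 wp1
slot 2 (ALU): stall FU — free A0,Mu2,Ld2,B1 rp6 wp1
slot 3 (ALU): stall FU — free A0,Mu2,Ld2,B1 rp6 wp1
slot 4 (MUL): ISSUE — free A0,Mu1,Ld2,B1 rp4 wp0
slot 5 (ALU): stall FU — free A0,Mu1,Ld2,B1 rp4 wp0
slot 6 (MEM): stall WR_PORT — free A0,Mu1,Ld2,B1 rp4 wp0
slot 7 (ALU): stall FU — free A0,Mu1,Ld2,B1 rp4 wp0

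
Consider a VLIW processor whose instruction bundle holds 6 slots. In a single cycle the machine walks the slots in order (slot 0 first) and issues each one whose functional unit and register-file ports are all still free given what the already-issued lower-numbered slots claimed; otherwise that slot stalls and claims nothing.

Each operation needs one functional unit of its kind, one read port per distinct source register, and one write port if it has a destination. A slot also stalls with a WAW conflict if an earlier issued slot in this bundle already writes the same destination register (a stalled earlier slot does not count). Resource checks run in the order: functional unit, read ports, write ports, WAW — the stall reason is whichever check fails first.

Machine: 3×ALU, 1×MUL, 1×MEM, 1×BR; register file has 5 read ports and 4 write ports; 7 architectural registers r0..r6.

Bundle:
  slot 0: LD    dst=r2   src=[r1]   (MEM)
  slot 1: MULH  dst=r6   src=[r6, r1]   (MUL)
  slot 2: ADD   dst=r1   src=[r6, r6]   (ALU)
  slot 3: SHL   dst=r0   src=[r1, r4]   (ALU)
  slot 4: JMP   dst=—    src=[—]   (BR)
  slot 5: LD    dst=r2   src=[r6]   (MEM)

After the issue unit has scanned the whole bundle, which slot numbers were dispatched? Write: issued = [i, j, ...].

issued = [0, 1, 2, 4]

#0 MEM src=r1 dispatched  <A:3 Mu:1 Ld:0 B:1 rd:4 wr:3>
#1 MUL src=r6,r1 dispatched  <A:3 Mu:0 Ld:0 B:1 rd:2 wr:2>
#2 ALU src=r6,r6 dispatched  <A:2 Mu:0 Ld:0 B:1 rd:1 wr:1>
#3 ALU src=r1,r4 held:RD_PORT  <A:2 Mu:0 Ld:0 B:1 rd:1 wr:1>
#4 BR src=- dispatched  <A:2 Mu:0 Ld:0 B:0 rd:1 wr:1>
#5 MEM src=r6 held:FU  <A:2 Mu:0 Ld:0 B:0 rd:1 wr:1>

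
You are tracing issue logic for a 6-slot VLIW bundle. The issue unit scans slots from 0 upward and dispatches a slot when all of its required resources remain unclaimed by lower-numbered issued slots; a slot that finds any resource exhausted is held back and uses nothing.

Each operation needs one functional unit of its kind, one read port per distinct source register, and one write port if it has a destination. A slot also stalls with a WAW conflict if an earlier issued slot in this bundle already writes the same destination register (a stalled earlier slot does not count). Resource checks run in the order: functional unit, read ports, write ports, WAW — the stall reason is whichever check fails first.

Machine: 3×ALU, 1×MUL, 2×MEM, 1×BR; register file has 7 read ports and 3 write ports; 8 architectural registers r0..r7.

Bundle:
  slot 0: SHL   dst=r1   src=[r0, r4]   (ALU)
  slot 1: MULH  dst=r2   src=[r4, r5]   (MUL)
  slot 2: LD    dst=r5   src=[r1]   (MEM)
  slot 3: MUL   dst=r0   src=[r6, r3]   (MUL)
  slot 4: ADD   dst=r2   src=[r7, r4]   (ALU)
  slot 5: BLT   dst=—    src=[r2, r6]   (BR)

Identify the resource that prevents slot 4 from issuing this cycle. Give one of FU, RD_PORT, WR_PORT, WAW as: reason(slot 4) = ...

#0 ALU src=r0,r4 dispatched  <A:2 Mu:1 Ld:2 B:1 rd:5 wr:2>
#1 MUL src=r4,r5 dispatched  <A:2 Mu:0 Ld:2 B:1 rd:3 wr:1>
#2 MEM src=r1 dispatched  <A:2 Mu:0 Ld:1 B:1 rd:2 wr:0>
#3 MUL src=r6,r3 held:FU  <A:2 Mu:0 Ld:1 B:1 rd:2 wr:0>
#4 ALU src=r7,r4 held:WR_PORT  <A:2 Mu:0 Ld:1 B:1 rd:2 wr:0>
#5 BR src=r2,r6 dispatched  <A:2 Mu:0 Ld:1 B:0 rd:0 wr:0>

reason(slot 4) = WR_PORT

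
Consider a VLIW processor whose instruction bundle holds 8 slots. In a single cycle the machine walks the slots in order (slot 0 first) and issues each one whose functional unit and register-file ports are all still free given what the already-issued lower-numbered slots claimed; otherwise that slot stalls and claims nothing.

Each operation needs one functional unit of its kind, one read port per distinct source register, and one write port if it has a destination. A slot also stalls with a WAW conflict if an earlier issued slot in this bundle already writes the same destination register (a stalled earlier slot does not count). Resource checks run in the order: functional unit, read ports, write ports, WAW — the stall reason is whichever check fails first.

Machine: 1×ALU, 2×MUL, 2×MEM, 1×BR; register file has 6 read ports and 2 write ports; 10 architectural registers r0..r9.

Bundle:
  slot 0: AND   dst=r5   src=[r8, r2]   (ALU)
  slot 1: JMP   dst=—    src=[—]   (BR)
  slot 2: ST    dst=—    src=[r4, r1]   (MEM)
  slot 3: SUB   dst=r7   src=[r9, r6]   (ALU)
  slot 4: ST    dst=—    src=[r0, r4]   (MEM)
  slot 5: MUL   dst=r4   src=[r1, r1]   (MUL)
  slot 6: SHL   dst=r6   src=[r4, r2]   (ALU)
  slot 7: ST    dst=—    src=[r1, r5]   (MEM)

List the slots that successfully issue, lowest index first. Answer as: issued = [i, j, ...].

issued = [0, 1, 2, 4]

slot 0 (ALU): ISSUE — free A0,Mu2,Ld2,B1 rp4 wp1
slot 1 (BR): ISSUE — free A0,Mu2,Ld2,B0 rp4 wp1
slot 2 (MEM): ISSUE — free A0,Mu2,Ld1,B0 rp2 wp1
slot 3 (ALU): stall FU — free A0,Mu2,Ld1,B0 rp2 wp1
slot 4 (MEM): ISSUE — free A0,Mu2,Ld0,B0 rp0 wp1
slot 5 (MUL): stall RD_PORT — free A0,Mu2,Ld0,B0 rp0 wp1
slot 6 (ALU): stall FU — free A0,Mu2,Ld0,B0 rp0 wp1
slot 7 (MEM): stall FU — free A0,Mu2,Ld0,B0 rp0 wp1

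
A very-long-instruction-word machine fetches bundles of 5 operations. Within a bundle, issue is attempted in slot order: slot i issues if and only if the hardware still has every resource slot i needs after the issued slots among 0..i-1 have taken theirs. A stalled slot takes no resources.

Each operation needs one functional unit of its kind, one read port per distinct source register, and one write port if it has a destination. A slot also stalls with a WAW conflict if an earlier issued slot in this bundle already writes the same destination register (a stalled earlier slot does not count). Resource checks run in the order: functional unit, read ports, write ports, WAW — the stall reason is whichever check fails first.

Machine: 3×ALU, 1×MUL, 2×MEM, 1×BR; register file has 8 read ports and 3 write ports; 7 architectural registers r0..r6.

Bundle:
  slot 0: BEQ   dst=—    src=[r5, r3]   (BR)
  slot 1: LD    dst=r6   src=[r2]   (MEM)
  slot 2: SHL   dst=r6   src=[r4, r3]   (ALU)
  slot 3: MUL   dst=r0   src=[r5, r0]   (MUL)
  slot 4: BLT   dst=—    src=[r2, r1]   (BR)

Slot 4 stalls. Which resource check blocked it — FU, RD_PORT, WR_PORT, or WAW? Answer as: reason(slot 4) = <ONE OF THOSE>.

#0 BR src=r5,r3 dispatched  <A:3 Mu:1 Ld:2 B:0 rd:6 wr:3>
#1 MEM src=r2 dispatched  <A:3 Mu:1 Ld:1 B:0 rd:5 wr:2>
#2 ALU src=r4,r3 held:WAW  <A:3 Mu:1 Ld:1 B:0 rd:5 wr:2>
#3 MUL src=r5,r0 dispatched  <A:3 Mu:0 Ld:1 B:0 rd:3 wr:1>
#4 BR src=r2,r1 held:FU  <A:3 Mu:0 Ld:1 B:0 rd:3 wr:1>

reason(slot 4) = FU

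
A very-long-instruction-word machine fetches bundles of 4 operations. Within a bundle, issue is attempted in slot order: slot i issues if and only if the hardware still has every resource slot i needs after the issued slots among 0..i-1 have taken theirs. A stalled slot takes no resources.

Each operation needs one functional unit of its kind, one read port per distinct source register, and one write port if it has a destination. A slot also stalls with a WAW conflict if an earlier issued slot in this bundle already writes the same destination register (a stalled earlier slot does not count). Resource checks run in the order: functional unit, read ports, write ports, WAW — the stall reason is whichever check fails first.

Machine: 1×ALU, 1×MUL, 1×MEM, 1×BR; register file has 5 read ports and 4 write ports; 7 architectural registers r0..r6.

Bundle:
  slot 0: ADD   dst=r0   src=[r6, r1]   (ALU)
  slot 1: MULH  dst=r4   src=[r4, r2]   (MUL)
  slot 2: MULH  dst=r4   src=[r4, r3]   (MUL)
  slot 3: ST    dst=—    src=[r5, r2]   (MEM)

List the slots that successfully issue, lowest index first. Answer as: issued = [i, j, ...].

issued = [0, 1]

#0 ALU src=r6,r1 dispatched  <A:0 Mu:1 Ld:1 B:1 rd:3 wr:3>
#1 MUL src=r4,r2 dispatched  <A:0 Mu:0 Ld:1 B:1 rd:1 wr:2>
#2 MUL src=r4,r3 held:FU  <A:0 Mu:0 Ld:1 B:1 rd:1 wr:2>
#3 MEM src=r5,r2 held:RD_PORT  <A:0 Mu:0 Ld:1 B:1 rd:1 wr:2>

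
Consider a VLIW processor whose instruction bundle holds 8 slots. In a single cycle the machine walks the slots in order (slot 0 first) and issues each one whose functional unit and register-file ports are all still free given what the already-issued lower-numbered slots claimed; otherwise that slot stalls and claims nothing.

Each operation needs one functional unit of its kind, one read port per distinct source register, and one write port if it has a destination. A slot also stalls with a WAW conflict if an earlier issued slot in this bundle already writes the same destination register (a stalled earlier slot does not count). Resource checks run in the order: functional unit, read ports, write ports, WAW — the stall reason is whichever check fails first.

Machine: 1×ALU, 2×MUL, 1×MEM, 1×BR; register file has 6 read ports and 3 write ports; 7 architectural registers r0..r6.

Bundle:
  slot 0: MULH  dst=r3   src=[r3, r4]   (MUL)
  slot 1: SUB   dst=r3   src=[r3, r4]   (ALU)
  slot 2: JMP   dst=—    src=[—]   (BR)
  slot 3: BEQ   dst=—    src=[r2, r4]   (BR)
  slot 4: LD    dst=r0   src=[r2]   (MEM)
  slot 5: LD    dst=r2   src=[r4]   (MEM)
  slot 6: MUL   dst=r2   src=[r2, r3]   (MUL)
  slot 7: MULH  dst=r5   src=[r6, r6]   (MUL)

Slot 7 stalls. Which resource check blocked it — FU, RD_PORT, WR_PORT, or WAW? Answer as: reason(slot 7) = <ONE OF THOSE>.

reason(slot 7) = FU

slot 0 (MUL): ISSUE — free A1,Mu1,Ld1,B1 rp4 wp2
slot 1 (ALU): stall WAW — free A1,Mu1,Ld1,B1 rp4 wp2
slot 2 (BR): ISSUE — free A1,Mu1,Ld1,B0 rp4 wp2
slot 3 (BR): stall FU — free A1,Mu1,Ld1,B0 rp4 wp2
slot 4 (MEM): ISSUE — free A1,Mu1,Ld0,B0 rp3 wp1
slot 5 (MEM): stall FU — free A1,Mu1,Ld0,B0 rp3 wp1
slot 6 (MUL): ISSUE — free A1,Mu0,Ld0,B0 rp1 wp0
slot 7 (MUL): stall FU — free A1,Mu0,Ld0,B0 rp1 wp0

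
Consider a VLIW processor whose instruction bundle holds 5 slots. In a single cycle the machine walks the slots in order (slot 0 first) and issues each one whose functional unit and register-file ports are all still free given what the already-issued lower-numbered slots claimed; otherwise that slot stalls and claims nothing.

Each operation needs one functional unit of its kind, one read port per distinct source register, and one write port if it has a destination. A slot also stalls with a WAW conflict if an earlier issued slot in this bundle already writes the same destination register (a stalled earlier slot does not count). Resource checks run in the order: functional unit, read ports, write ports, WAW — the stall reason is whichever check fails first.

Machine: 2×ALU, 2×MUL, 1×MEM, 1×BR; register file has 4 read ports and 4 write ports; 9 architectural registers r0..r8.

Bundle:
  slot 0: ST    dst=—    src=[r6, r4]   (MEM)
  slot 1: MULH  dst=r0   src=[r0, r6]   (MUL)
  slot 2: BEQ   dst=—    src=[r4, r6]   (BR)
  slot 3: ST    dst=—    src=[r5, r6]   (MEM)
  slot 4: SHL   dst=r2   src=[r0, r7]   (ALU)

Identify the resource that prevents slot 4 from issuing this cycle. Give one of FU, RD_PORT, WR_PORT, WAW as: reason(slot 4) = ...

#0 MEM src=r6,r4 dispatched  <A:2 Mu:2 Ld:0 B:1 rd:2 wr:4>
#1 MUL src=r0,r6 dispatched  <A:2 Mu:1 Ld:0 B:1 rd:0 wr:3>
#2 BR src=r4,r6 held:RD_PORT  <A:2 Mu:1 Ld:0 B:1 rd:0 wr:3>
#3 MEM src=r5,r6 held:FU  <A:2 Mu:1 Ld:0 B:1 rd:0 wr:3>
#4 ALU src=r0,r7 held:RD_PORT  <A:2 Mu:1 Ld:0 B:1 rd:0 wr:3>

reason(slot 4) = RD_PORT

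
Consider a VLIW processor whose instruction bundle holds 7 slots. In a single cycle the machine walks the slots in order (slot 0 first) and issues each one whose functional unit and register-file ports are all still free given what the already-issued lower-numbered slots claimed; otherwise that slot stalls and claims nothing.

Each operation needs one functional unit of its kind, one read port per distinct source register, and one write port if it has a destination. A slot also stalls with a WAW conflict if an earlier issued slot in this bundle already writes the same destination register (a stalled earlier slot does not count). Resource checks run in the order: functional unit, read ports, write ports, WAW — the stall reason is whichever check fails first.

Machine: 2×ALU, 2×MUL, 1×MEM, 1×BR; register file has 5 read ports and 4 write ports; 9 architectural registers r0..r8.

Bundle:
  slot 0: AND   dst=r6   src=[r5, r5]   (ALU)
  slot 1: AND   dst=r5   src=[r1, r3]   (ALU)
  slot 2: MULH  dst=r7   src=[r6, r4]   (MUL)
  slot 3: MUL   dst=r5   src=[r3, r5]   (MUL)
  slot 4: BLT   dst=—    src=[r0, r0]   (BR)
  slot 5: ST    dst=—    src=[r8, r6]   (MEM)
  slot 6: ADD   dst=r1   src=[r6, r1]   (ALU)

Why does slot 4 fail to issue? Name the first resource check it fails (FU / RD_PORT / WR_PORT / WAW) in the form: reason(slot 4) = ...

reason(slot 4) = RD_PORT

slot 0 (ALU): ISSUE — free A1,Mu2,Ld1,B1 rp4 wp3
slot 1 (ALU): ISSUE — free A0,Mu2,Ld1,B1 rp2 wp2
slot 2 (MUL): ISSUE — free A0,Mu1,Ld1,B1 rp0 wp1
slot 3 (MUL): stall RD_PORT — free A0,Mu1,Ld1,B1 rp0 wp1
slot 4 (BR): stall RD_PORT — free A0,Mu1,Ld1,B1 rp0 wp1
slot 5 (MEM): stall RD_PORT — free A0,Mu1,Ld1,B1 rp0 wp1
slot 6 (ALU): stall FU — free A0,Mu1,Ld1,B1 rp0 wp1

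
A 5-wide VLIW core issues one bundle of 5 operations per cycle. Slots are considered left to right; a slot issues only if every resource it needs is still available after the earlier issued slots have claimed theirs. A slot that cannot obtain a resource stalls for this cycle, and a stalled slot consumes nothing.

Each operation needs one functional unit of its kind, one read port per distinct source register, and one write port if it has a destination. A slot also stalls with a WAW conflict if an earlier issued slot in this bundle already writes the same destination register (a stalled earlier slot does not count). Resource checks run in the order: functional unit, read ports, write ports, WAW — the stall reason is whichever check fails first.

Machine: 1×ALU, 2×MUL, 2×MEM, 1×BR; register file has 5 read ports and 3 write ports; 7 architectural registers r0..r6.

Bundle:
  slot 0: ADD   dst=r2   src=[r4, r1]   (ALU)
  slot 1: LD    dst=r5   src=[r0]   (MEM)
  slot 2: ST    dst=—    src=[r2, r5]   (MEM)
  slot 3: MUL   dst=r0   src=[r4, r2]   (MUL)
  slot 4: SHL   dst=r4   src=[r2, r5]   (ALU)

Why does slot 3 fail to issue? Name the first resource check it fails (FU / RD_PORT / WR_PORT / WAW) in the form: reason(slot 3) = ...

[0] ALU needs rd=2 wr=1: ok; after: ALU=0 MUL=2 MEM=2 BR=1, R=3, W=2
[1] MEM needs rd=1 wr=1: ok; after: ALU=0 MUL=2 MEM=1 BR=1, R=2, W=1
[2] MEM needs rd=2 wr=0: ok; after: ALU=0 MUL=2 MEM=0 BR=1, R=0, W=1
[3] MUL needs rd=2 wr=1: RD_PORT; after: ALU=0 MUL=2 MEM=0 BR=1, R=0, W=1
[4] ALU needs rd=2 wr=1: FU; after: ALU=0 MUL=2 MEM=0 BR=1, R=0, W=1

reason(slot 3) = RD_PORT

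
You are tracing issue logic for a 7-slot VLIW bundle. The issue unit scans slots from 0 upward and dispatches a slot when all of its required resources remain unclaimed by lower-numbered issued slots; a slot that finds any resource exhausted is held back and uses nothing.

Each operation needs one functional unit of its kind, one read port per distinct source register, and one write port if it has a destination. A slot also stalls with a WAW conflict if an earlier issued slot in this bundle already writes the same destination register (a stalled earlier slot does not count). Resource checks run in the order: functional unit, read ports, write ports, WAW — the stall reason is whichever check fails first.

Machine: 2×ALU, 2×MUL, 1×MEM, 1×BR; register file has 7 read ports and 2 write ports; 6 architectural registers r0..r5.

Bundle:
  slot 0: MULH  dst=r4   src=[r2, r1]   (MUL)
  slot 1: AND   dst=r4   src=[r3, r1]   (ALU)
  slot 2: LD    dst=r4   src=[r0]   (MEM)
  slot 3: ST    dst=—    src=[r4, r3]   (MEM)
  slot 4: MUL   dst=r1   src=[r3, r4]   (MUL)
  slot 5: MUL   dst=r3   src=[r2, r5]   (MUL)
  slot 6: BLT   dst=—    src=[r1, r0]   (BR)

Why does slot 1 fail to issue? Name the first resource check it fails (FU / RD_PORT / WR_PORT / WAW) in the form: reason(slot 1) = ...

#0 MUL src=r2,r1 dispatched  <A:2 Mu:1 Ld:1 B:1 rd:5 wr:1>
#1 ALU src=r3,r1 held:WAW  <A:2 Mu:1 Ld:1 B:1 rd:5 wr:1>
#2 MEM src=r0 held:WAW  <A:2 Mu:1 Ld:1 B:1 rd:5 wr:1>
#3 MEM src=r4,r3 dispatched  <A:2 Mu:1 Ld:0 B:1 rd:3 wr:1>
#4 MUL src=r3,r4 dispatched  <A:2 Mu:0 Ld:0 B:1 rd:1 wr:0>
#5 MUL src=r2,r5 held:FU  <A:2 Mu:0 Ld:0 B:1 rd:1 wr:0>
#6 BR src=r1,r0 held:RD_PORT  <A:2 Mu:0 Ld:0 B:1 rd:1 wr:0>

reason(slot 1) = WAW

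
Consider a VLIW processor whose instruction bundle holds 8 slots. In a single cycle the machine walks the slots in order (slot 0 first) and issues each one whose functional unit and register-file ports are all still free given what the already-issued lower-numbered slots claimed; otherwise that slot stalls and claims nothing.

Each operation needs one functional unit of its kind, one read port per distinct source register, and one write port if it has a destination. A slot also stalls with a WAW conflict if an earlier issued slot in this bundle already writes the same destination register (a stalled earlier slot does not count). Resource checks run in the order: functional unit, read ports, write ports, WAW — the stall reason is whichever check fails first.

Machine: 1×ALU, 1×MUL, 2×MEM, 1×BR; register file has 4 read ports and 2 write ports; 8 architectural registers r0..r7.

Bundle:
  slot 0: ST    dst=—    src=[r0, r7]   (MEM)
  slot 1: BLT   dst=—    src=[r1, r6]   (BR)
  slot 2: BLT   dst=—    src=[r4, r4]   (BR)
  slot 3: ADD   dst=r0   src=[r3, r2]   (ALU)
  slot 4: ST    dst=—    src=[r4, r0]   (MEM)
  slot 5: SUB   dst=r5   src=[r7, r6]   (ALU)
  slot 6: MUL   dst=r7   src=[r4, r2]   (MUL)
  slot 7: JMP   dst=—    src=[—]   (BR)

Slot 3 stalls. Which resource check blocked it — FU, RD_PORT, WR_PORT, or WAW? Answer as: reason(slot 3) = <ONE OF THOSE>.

reason(slot 3) = RD_PORT

slot 0 (MEM): ISSUE — free A1,Mu1,Ld1,B1 rp2 wp2
slot 1 (BR): ISSUE — free A1,Mu1,Ld1,B0 rp0 wp2
slot 2 (BR): stall FU — free A1,Mu1,Ld1,B0 rp0 wp2
slot 3 (ALU): stall RD_PORT — free A1,Mu1,Ld1,B0 rp0 wp2
slot 4 (MEM): stall RD_PORT — free A1,Mu1,Ld1,B0 rp0 wp2
slot 5 (ALU): stall RD_PORT — free A1,Mu1,Ld1,B0 rp0 wp2
slot 6 (MUL): stall RD_PORT — free A1,Mu1,Ld1,B0 rp0 wp2
slot 7 (BR): stall FU — free A1,Mu1,Ld1,B0 rp0 wp2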